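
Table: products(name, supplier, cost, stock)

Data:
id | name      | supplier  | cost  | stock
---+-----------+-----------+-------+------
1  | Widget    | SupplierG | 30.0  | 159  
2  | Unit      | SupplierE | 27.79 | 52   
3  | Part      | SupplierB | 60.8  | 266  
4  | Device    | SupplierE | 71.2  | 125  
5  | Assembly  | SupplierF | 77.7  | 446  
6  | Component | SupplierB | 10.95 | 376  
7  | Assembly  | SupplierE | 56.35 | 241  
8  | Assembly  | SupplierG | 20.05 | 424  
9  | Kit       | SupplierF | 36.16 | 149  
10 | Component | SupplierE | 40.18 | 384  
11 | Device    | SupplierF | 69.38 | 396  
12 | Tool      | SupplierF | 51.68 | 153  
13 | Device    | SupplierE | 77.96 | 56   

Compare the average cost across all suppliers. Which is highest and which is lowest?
SELECT supplier, AVG(cost)
FROM products
GROUP BY supplier
ORDER BY AVG(cost)

All groups:
  SupplierG: 25.03
  SupplierB: 35.88
  SupplierE: 54.70
  SupplierF: 58.73

Highest: SupplierF (58.73)
Lowest: SupplierG (25.03)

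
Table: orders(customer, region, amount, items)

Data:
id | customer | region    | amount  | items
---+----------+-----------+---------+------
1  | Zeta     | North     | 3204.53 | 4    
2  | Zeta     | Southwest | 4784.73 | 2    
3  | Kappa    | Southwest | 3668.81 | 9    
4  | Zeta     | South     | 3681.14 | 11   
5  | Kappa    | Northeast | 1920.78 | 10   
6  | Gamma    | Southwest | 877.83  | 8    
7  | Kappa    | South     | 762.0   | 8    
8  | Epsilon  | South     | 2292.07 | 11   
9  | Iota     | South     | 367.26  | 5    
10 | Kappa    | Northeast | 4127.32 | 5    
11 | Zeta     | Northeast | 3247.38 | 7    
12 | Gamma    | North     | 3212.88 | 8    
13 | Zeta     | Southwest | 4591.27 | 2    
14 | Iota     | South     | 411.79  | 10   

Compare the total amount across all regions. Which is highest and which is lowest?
SELECT region, SUM(amount)
FROM orders
GROUP BY region
ORDER BY SUM(amount)

All groups:
  North: 6417.41
  South: 7514.26
  Northeast: 9295.48
  Southwest: 13922.64

Highest: Southwest (13922.64)
Lowest: North (6417.41)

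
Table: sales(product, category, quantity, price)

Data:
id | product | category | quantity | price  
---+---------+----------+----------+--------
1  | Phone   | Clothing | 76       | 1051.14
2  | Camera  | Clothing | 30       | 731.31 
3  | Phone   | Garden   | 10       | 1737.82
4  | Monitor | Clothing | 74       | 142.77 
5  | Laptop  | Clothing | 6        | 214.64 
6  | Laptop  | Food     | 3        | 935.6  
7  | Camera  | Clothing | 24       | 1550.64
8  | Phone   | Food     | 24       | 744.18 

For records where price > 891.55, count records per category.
SELECT category, COUNT(*)
FROM sales
WHERE price > 891.55
GROUP BY category

Note: WHERE filters rows before grouping.

Result:
  Clothing: 2
  Food: 1
  Garden: 1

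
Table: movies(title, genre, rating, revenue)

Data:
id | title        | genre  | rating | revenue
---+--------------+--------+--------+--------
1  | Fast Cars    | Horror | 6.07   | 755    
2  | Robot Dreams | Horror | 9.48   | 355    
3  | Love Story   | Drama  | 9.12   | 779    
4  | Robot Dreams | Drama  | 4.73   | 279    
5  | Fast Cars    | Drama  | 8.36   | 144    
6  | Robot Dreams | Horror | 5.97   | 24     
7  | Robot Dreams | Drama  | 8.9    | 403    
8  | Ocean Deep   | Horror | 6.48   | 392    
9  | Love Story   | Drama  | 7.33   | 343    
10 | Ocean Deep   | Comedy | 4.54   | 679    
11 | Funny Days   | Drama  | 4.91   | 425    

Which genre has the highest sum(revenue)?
SELECT genre, SUM(revenue) as val
FROM movies
GROUP BY genre
ORDER BY val DESC
LIMIT 1

Result: Drama with sum(revenue) = 2373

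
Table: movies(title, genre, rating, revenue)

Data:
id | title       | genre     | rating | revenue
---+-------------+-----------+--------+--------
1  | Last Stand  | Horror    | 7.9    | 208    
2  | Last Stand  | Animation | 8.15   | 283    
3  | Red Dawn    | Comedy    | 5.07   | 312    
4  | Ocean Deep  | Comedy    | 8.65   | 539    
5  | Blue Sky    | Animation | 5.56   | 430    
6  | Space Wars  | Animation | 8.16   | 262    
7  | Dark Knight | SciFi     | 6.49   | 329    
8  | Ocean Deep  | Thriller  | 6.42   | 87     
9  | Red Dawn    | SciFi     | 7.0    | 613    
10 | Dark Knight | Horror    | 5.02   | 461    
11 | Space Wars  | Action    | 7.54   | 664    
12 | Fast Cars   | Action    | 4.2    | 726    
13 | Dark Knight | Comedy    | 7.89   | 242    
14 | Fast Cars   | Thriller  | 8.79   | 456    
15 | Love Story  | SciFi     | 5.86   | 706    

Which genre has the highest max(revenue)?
SELECT genre, MAX(revenue) as val
FROM movies
GROUP BY genre
ORDER BY val DESC
LIMIT 1

Result: Action with max(revenue) = 726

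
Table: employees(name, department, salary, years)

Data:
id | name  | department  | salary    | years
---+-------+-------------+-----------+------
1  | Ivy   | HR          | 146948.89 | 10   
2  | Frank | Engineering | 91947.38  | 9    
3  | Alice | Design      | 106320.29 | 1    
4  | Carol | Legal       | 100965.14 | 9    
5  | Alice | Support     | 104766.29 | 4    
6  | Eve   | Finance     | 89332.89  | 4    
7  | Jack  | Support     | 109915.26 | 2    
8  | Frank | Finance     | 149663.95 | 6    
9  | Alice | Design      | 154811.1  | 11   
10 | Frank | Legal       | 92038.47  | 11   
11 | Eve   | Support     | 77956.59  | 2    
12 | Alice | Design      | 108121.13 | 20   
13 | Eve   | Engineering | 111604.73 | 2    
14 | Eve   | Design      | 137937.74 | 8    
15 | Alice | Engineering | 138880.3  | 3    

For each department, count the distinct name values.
SELECT department, COUNT(DISTINCT name)
FROM employees
GROUP BY department

Result:
  Design: 2 distinct
  Engineering: 3 distinct
  Finance: 2 distinct
  HR: 1 distinct
  Legal: 2 distinct
  Support: 3 distinct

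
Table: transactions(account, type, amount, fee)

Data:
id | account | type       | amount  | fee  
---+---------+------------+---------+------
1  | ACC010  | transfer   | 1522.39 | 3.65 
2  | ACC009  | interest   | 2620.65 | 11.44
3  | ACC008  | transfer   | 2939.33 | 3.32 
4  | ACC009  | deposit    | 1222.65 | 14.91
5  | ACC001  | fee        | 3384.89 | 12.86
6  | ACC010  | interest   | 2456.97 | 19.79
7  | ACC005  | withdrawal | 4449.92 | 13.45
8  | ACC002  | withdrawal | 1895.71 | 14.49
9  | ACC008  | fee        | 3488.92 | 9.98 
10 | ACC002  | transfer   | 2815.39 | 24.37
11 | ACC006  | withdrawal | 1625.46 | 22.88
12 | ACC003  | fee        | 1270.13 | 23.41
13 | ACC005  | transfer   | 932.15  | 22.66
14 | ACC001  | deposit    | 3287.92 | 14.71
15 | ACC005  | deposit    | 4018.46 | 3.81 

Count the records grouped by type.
SELECT type, COUNT(*) as count
FROM transactions
GROUP BY type

Result:
  deposit: 3
  fee: 3
  interest: 2
  transfer: 4
  withdrawal: 3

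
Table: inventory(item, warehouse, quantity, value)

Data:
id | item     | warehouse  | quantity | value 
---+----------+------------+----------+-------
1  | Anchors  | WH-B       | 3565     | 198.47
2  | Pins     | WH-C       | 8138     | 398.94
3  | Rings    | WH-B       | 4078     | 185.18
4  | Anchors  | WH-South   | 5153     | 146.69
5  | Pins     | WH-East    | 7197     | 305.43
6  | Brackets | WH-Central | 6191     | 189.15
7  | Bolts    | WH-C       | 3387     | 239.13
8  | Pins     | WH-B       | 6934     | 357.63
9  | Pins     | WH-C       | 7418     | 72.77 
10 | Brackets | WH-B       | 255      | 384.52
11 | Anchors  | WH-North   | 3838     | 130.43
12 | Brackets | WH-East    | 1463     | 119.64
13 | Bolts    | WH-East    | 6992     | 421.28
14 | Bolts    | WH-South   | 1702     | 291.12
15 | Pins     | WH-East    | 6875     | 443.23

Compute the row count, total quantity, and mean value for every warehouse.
SELECT warehouse,
       COUNT(*) as cnt,
       SUM(quantity) as total_quantity,
       AVG(value) as avg_value
FROM inventory
GROUP BY warehouse

Result:
  WH-B: 4 records, 14832 total quantity, 281.45 avg value
  WH-C: 3 records, 18943 total quantity, 236.95 avg value
  WH-Central: 1 records, 6191 total quantity, 189.15 avg value
  WH-East: 4 records, 22527 total quantity, 322.40 avg value
  WH-North: 1 records, 3838 total quantity, 130.43 avg value
  WH-South: 2 records, 6855 total quantity, 218.91 avg value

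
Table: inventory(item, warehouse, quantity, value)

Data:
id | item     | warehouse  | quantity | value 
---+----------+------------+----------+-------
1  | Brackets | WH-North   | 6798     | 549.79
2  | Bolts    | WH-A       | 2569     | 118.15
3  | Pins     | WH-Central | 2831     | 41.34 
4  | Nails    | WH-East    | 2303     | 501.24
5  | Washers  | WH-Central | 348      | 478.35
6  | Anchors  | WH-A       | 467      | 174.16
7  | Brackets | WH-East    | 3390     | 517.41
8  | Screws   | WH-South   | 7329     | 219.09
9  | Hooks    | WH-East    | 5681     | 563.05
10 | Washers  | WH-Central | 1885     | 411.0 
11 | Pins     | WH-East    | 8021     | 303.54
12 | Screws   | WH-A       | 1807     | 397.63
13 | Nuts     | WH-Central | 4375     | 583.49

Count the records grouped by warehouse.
SELECT warehouse, COUNT(*) as count
FROM inventory
GROUP BY warehouse

Result:
  WH-A: 3
  WH-Central: 4
  WH-East: 4
  WH-North: 1
  WH-South: 1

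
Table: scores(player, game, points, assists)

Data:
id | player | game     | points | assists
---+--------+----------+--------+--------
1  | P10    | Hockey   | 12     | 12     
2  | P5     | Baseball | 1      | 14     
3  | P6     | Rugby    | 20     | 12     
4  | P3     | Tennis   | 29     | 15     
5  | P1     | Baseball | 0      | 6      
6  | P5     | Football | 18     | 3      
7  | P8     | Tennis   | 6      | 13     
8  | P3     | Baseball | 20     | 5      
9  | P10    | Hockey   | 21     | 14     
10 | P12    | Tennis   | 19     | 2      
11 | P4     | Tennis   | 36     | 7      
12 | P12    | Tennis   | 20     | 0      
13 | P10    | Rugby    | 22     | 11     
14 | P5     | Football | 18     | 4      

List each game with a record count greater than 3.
SELECT game, COUNT(*) as cnt
FROM scores
GROUP BY game
HAVING COUNT(*) > 3

Result:
  Tennis: 5

Note: HAVING filters groups after aggregation, WHERE filters rows before.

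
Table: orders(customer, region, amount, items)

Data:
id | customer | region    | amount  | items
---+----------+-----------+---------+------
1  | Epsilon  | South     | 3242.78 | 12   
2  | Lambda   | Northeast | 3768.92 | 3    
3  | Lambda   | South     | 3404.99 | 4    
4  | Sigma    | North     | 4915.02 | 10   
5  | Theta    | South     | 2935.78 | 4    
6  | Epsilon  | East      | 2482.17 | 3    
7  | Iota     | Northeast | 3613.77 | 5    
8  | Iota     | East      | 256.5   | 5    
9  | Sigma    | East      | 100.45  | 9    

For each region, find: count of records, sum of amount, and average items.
SELECT region,
       COUNT(*) as cnt,
       SUM(amount) as total_amount,
       AVG(items) as avg_items
FROM orders
GROUP BY region

Result:
  East: 3 records, 2839.12 total amount, 5.67 avg items
  North: 1 records, 4915.02 total amount, 10.00 avg items
  Northeast: 2 records, 7382.69 total amount, 4.00 avg items
  South: 3 records, 9583.55 total amount, 6.67 avg items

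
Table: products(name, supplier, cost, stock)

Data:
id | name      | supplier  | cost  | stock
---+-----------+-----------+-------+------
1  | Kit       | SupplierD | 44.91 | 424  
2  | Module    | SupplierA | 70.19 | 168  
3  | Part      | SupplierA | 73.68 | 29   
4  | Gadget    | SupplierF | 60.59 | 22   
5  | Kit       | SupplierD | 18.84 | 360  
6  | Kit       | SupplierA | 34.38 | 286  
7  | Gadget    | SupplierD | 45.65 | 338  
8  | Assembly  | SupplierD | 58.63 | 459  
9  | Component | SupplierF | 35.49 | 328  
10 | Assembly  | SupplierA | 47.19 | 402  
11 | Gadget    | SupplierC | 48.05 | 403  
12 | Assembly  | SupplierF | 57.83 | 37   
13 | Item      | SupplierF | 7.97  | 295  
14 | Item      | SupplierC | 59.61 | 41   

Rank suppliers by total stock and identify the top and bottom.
SELECT supplier, SUM(stock)
FROM products
GROUP BY supplier
ORDER BY SUM(stock)

All groups:
  SupplierC: 444
  SupplierF: 682
  SupplierA: 885
  SupplierD: 1581

Highest: SupplierD (1581)
Lowest: SupplierC (444)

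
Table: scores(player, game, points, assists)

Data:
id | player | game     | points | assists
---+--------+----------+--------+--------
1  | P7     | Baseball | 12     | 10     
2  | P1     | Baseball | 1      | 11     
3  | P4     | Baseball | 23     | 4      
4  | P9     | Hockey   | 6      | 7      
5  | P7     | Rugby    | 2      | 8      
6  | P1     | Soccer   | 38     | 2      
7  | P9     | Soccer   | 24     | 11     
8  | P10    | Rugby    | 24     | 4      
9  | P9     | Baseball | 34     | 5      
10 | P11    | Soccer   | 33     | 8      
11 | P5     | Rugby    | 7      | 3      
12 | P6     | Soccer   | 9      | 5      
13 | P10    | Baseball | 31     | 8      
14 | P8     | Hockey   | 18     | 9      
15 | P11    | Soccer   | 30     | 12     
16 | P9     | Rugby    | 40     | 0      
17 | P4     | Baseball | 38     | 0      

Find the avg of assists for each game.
SELECT game, AVG(assists) as result
FROM scores
GROUP BY game

Result:
  Baseball: 6.33
  Hockey: 8.00
  Rugby: 3.75
  Soccer: 7.60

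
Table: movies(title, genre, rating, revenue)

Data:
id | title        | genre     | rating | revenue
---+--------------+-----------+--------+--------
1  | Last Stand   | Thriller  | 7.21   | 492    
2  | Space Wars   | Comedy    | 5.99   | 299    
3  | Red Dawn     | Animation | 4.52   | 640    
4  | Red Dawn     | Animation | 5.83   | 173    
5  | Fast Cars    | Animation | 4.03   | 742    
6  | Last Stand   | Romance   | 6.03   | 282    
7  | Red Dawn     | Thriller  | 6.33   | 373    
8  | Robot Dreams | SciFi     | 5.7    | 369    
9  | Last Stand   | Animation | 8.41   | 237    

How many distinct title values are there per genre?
SELECT genre, COUNT(DISTINCT title)
FROM movies
GROUP BY genre

Result:
  Animation: 3 distinct
  Comedy: 1 distinct
  Romance: 1 distinct
  SciFi: 1 distinct
  Thriller: 2 distinct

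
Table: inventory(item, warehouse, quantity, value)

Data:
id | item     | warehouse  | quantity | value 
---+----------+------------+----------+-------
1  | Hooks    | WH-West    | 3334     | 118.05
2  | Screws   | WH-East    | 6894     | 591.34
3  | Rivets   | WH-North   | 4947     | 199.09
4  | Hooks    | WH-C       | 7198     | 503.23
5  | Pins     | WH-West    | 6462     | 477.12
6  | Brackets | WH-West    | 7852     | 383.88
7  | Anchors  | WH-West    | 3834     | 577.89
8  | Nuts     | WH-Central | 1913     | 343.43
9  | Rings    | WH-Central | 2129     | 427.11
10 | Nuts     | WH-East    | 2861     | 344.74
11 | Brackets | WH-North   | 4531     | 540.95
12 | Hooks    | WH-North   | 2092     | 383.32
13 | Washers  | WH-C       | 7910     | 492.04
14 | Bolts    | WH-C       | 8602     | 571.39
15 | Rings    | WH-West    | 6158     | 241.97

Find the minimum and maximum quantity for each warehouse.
SELECT warehouse, MIN(quantity), MAX(quantity)
FROM inventory
GROUP BY warehouse

Result:
  WH-C: min=7198, max=8602
  WH-Central: min=1913, max=2129
  WH-East: min=2861, max=6894
  WH-North: min=2092, max=4947
  WH-West: min=3334, max=7852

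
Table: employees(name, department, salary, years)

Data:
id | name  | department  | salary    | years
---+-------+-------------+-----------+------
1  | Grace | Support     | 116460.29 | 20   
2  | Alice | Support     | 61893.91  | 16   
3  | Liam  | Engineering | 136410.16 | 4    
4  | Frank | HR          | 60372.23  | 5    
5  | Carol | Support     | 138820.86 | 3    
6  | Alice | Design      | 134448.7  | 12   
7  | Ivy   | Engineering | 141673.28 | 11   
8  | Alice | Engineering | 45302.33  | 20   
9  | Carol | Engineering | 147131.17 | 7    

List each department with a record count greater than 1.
SELECT department, COUNT(*) as cnt
FROM employees
GROUP BY department
HAVING COUNT(*) > 1

Result:
  Engineering: 4
  Support: 3

Note: HAVING filters groups after aggregation, WHERE filters rows before.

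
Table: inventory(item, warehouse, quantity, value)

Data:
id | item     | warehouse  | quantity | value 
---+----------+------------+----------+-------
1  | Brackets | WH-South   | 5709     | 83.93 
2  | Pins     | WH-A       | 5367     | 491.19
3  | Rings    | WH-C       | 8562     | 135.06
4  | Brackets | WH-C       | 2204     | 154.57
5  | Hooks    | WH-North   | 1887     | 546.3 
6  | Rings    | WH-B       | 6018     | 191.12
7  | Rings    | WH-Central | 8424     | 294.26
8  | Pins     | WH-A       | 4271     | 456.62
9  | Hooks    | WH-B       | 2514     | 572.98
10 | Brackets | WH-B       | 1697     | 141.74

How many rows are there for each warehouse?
SELECT warehouse, COUNT(*) as count
FROM inventory
GROUP BY warehouse

Result:
  WH-A: 2
  WH-B: 3
  WH-C: 2
  WH-Central: 1
  WH-North: 1
  WH-South: 1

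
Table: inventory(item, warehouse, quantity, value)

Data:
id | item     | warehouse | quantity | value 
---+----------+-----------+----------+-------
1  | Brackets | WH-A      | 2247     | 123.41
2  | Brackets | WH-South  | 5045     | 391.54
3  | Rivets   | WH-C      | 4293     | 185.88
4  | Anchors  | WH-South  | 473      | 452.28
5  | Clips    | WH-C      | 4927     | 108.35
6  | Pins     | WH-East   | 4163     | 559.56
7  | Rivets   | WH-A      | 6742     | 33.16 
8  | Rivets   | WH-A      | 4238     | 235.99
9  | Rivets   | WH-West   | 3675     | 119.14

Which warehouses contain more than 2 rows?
SELECT warehouse, COUNT(*) as cnt
FROM inventory
GROUP BY warehouse
HAVING COUNT(*) > 2

Result:
  WH-A: 3

Note: HAVING filters groups after aggregation, WHERE filters rows before.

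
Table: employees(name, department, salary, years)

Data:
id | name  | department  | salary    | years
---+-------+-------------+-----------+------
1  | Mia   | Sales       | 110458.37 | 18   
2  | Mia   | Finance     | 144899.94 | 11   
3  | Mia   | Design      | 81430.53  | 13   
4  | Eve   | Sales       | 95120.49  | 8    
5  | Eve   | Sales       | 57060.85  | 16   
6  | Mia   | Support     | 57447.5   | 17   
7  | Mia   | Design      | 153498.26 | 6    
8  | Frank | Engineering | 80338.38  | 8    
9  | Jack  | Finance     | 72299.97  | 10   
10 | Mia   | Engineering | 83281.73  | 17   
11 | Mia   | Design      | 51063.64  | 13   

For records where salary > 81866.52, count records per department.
SELECT department, COUNT(*)
FROM employees
WHERE salary > 81866.52
GROUP BY department

Note: WHERE filters rows before grouping.

Result:
  Design: 1
  Engineering: 1
  Finance: 1
  Sales: 2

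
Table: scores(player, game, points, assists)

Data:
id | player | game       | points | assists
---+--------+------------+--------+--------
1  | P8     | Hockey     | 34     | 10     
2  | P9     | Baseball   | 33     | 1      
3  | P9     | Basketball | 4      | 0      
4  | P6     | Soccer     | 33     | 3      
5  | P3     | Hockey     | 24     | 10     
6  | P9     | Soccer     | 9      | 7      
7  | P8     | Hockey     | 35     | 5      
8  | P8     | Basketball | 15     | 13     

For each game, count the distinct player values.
SELECT game, COUNT(DISTINCT player)
FROM scores
GROUP BY game

Result:
  Baseball: 1 distinct
  Basketball: 2 distinct
  Hockey: 2 distinct
  Soccer: 2 distinct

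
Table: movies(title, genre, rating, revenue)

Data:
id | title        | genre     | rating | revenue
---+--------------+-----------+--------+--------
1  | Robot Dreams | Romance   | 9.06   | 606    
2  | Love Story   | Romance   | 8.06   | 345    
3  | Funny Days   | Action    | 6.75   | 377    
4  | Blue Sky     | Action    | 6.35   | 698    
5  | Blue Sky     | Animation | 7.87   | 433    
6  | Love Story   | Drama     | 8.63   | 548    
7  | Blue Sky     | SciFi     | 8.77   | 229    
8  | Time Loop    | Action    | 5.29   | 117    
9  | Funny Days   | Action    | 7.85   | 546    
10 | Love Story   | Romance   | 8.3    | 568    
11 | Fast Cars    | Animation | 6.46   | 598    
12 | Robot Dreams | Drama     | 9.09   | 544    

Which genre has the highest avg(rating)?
SELECT genre, AVG(rating) as val
FROM movies
GROUP BY genre
ORDER BY val DESC
LIMIT 1

Result: Drama with avg(rating) = 8.86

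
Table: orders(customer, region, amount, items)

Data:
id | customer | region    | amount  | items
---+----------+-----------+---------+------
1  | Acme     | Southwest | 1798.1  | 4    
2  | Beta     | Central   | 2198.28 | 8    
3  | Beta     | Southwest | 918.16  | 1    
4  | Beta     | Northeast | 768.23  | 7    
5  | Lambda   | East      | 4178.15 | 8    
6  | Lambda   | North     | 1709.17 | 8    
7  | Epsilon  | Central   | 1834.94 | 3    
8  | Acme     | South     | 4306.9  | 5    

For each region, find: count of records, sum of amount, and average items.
SELECT region,
       COUNT(*) as cnt,
       SUM(amount) as total_amount,
       AVG(items) as avg_items
FROM orders
GROUP BY region

Result:
  Central: 2 records, 4033.22 total amount, 5.50 avg items
  East: 1 records, 4178.15 total amount, 8.00 avg items
  North: 1 records, 1709.17 total amount, 8.00 avg items
  Northeast: 1 records, 768.23 total amount, 7.00 avg items
  South: 1 records, 4306.90 total amount, 5.00 avg items
  Southwest: 2 records, 2716.26 total amount, 2.50 avg items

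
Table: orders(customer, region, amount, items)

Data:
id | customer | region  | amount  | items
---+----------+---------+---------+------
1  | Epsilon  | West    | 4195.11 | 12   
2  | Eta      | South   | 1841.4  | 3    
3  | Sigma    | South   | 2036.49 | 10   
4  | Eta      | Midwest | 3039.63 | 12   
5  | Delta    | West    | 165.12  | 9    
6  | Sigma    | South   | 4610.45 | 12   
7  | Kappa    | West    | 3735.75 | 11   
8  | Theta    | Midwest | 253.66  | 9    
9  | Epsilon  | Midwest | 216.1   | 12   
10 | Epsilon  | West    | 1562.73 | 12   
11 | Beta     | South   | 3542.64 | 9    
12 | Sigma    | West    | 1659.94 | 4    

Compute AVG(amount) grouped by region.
SELECT region, AVG(amount) as result
FROM orders
GROUP BY region

Result:
  Midwest: 1169.80
  South: 3007.75
  West: 2263.73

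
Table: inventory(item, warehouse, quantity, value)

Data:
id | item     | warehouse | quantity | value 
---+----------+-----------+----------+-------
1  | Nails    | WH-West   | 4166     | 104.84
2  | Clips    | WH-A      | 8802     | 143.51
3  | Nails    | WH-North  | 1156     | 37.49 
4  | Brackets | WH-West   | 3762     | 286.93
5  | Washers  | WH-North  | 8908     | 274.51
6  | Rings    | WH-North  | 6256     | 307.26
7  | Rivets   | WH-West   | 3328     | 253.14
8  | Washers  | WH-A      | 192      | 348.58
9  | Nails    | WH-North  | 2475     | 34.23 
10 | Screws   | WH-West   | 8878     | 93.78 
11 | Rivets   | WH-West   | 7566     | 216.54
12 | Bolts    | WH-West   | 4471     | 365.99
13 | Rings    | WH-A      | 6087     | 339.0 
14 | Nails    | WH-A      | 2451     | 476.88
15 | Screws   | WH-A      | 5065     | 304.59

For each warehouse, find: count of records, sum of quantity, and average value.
SELECT warehouse,
       COUNT(*) as cnt,
       SUM(quantity) as total_quantity,
       AVG(value) as avg_value
FROM inventory
GROUP BY warehouse

Result:
  WH-A: 5 records, 22597 total quantity, 322.51 avg value
  WH-North: 4 records, 18795 total quantity, 163.37 avg value
  WH-West: 6 records, 32171 total quantity, 220.20 avg value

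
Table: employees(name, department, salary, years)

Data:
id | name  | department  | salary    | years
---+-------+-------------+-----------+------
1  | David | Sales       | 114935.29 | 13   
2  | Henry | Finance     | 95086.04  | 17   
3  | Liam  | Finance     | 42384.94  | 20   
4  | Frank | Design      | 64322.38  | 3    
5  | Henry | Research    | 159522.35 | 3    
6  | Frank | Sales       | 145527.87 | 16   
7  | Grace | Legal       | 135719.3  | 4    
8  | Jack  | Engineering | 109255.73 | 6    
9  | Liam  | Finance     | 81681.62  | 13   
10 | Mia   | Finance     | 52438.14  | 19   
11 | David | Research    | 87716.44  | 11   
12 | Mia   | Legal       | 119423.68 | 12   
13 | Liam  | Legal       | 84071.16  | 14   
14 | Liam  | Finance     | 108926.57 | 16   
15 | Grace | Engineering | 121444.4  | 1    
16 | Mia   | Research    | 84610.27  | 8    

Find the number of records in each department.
SELECT department, COUNT(*) as count
FROM employees
GROUP BY department

Result:
  Design: 1
  Engineering: 2
  Finance: 5
  Legal: 3
  Research: 3
  Sales: 2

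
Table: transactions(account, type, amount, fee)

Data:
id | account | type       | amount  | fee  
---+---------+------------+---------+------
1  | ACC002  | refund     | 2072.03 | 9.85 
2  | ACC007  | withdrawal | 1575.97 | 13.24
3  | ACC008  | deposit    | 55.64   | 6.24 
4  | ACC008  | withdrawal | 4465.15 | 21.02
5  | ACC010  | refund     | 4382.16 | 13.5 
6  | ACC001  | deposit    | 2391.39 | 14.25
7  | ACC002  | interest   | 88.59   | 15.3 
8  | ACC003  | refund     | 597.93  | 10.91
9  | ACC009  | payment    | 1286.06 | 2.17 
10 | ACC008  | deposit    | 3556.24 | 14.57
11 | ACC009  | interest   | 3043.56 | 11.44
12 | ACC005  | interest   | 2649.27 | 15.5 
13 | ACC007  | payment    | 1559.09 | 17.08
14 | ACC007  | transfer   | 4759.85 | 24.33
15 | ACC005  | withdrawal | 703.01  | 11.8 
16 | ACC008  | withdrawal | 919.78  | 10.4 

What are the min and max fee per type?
SELECT type, MIN(fee), MAX(fee)
FROM transactions
GROUP BY type

Result:
  deposit: min=6.24, max=14.57
  interest: min=11.44, max=15.50
  payment: min=2.17, max=17.08
  refund: min=9.85, max=13.50
  transfer: min=24.33, max=24.33
  withdrawal: min=10.40, max=21.02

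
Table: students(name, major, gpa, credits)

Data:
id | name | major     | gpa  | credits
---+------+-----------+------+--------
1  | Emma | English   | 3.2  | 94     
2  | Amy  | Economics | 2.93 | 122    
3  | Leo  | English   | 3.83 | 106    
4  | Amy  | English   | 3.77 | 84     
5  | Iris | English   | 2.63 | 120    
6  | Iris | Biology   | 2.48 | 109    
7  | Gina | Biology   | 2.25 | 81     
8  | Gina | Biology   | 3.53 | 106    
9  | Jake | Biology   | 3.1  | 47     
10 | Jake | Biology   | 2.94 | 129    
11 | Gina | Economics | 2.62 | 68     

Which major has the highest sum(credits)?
SELECT major, SUM(credits) as val
FROM students
GROUP BY major
ORDER BY val DESC
LIMIT 1

Result: Biology with sum(credits) = 472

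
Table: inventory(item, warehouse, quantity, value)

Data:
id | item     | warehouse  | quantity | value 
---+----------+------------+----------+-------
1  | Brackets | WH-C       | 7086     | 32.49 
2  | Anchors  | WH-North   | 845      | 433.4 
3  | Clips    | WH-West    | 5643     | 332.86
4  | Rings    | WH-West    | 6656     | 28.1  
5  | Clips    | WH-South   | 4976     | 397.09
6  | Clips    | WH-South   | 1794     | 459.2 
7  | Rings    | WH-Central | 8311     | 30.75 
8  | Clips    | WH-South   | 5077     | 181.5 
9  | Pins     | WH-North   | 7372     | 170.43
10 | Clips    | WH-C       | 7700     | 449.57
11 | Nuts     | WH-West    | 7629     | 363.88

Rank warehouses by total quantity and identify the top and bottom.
SELECT warehouse, SUM(quantity)
FROM inventory
GROUP BY warehouse
ORDER BY SUM(quantity)

All groups:
  WH-North: 8217
  WH-Central: 8311
  WH-South: 11847
  WH-C: 14786
  WH-West: 19928

Highest: WH-West (19928)
Lowest: WH-North (8217)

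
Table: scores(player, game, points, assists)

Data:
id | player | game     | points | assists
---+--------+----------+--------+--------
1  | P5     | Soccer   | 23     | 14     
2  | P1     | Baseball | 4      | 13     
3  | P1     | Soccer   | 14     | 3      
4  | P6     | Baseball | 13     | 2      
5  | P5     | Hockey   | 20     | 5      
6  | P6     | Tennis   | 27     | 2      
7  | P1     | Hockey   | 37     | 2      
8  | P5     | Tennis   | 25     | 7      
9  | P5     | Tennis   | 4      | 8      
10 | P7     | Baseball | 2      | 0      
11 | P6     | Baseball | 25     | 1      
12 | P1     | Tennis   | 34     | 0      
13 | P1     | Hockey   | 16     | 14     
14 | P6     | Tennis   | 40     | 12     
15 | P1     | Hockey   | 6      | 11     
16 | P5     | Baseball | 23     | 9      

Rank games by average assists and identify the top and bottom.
SELECT game, AVG(assists)
FROM scores
GROUP BY game
ORDER BY AVG(assists)

All groups:
  Baseball: 5.00
  Tennis: 5.80
  Hockey: 8.00
  Soccer: 8.50

Highest: Soccer (8.50)
Lowest: Baseball (5.00)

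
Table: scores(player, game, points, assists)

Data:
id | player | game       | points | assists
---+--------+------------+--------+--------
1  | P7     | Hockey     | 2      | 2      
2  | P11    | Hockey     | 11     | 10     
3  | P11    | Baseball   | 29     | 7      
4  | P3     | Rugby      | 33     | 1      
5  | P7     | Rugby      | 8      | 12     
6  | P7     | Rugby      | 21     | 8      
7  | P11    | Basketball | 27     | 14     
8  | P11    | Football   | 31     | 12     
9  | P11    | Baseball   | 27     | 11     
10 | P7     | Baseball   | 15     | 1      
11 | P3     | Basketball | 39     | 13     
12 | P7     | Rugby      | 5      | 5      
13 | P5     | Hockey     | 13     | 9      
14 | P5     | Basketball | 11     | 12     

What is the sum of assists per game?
SELECT game, SUM(assists) as result
FROM scores
GROUP BY game

Result:
  Baseball: 19
  Basketball: 39
  Football: 12
  Hockey: 21
  Rugby: 26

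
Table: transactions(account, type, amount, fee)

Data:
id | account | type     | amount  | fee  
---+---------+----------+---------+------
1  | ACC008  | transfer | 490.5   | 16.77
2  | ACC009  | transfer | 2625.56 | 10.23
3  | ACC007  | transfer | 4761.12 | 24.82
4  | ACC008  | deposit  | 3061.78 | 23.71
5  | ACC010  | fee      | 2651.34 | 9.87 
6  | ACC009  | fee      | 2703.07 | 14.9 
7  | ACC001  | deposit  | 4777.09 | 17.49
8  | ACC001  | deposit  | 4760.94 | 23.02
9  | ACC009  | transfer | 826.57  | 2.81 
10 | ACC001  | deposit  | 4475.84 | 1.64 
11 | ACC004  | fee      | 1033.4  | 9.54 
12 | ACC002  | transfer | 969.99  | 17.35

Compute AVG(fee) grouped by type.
SELECT type, AVG(fee) as result
FROM transactions
GROUP BY type

Result:
  deposit: 16.47
  fee: 11.44
  transfer: 14.40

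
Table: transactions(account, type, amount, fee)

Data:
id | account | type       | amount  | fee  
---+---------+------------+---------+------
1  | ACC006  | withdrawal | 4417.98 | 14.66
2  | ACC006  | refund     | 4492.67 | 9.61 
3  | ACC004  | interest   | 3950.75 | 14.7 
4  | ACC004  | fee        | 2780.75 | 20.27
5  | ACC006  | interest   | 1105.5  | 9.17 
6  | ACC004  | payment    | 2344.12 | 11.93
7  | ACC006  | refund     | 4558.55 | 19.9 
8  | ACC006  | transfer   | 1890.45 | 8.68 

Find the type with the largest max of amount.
SELECT type, MAX(amount) as val
FROM transactions
GROUP BY type
ORDER BY val DESC
LIMIT 1

Result: refund with max(amount) = 4558.55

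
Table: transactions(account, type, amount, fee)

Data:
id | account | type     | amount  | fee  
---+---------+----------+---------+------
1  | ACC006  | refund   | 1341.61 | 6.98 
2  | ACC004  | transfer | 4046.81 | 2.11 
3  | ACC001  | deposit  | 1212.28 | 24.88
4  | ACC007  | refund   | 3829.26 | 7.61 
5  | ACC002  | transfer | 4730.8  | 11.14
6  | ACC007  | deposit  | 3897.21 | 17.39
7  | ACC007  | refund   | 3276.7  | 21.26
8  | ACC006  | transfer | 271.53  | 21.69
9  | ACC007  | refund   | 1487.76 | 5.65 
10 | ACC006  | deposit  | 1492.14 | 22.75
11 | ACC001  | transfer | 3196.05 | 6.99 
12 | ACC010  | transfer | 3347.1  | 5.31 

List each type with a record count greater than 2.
SELECT type, COUNT(*) as cnt
FROM transactions
GROUP BY type
HAVING COUNT(*) > 2

Result:
  deposit: 3
  refund: 4
  transfer: 5

Note: HAVING filters groups after aggregation, WHERE filters rows before.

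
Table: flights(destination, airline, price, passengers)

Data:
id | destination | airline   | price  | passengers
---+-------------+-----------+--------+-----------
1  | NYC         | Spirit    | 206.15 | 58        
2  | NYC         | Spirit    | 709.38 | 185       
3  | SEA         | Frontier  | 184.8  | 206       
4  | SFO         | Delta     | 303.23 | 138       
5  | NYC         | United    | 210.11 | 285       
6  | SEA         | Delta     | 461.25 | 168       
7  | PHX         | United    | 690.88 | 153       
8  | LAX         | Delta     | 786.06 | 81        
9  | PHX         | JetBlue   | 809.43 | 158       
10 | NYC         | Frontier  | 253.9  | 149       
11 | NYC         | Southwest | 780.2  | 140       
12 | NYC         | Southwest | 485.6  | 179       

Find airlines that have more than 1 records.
SELECT airline, COUNT(*) as cnt
FROM flights
GROUP BY airline
HAVING COUNT(*) > 1

Result:
  Delta: 3
  Frontier: 2
  Southwest: 2
  Spirit: 2
  United: 2

Note: HAVING filters groups after aggregation, WHERE filters rows before.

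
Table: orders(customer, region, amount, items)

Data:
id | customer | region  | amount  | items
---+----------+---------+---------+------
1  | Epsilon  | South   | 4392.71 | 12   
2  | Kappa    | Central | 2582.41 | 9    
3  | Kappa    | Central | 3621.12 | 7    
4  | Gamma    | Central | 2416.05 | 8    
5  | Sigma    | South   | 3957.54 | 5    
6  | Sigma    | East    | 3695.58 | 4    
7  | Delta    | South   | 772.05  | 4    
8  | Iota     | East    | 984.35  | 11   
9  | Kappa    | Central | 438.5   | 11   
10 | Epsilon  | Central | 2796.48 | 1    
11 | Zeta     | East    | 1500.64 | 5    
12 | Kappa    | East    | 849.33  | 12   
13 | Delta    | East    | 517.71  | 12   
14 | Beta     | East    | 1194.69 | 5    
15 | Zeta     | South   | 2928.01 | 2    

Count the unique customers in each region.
SELECT region, COUNT(DISTINCT customer)
FROM orders
GROUP BY region

Result:
  Central: 3 distinct
  East: 6 distinct
  South: 4 distinct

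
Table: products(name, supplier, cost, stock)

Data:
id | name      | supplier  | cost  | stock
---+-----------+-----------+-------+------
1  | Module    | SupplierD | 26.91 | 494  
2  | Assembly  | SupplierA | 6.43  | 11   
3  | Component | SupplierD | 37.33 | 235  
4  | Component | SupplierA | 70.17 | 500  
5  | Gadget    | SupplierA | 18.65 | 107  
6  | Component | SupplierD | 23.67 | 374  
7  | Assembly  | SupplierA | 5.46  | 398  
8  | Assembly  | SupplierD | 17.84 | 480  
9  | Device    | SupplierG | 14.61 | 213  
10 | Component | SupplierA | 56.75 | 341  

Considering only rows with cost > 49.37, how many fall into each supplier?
SELECT supplier, COUNT(*)
FROM products
WHERE cost > 49.37
GROUP BY supplier

Note: WHERE filters rows before grouping.

Result:
  SupplierA: 2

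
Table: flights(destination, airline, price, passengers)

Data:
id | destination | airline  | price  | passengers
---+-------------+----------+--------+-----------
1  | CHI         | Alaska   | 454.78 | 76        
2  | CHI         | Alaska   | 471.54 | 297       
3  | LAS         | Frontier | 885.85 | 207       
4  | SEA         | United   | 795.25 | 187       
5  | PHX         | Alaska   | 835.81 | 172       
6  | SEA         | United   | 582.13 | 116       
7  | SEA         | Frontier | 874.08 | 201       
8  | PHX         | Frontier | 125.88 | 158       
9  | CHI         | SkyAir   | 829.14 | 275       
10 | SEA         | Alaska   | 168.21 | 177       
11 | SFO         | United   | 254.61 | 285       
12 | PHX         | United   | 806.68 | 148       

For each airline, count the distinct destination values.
SELECT airline, COUNT(DISTINCT destination)
FROM flights
GROUP BY airline

Result:
  Alaska: 3 distinct
  Frontier: 3 distinct
  SkyAir: 1 distinct
  United: 3 distinct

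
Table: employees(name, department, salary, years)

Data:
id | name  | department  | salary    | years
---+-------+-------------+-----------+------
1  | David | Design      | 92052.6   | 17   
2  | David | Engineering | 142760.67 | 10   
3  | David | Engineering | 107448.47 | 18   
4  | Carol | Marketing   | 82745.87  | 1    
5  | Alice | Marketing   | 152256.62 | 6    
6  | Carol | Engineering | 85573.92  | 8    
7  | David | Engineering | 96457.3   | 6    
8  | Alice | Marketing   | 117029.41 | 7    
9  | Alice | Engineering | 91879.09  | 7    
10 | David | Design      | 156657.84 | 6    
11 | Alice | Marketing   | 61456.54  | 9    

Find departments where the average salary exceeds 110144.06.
SELECT department, AVG(salary)
FROM employees
GROUP BY department
HAVING AVG(salary) > 110144.06

Result:
  Design: avg=124355.22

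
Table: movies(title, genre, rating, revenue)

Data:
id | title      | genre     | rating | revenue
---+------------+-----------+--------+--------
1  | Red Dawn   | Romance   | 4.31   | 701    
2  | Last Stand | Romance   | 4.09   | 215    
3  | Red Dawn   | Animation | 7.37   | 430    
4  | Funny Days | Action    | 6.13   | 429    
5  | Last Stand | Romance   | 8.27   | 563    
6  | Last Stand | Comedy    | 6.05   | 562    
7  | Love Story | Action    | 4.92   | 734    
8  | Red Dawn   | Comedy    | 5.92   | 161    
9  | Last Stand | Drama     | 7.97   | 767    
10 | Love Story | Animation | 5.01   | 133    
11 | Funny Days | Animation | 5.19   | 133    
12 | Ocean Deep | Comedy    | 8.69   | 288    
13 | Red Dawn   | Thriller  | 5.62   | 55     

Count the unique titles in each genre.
SELECT genre, COUNT(DISTINCT title)
FROM movies
GROUP BY genre

Result:
  Action: 2 distinct
  Animation: 3 distinct
  Comedy: 3 distinct
  Drama: 1 distinct
  Romance: 2 distinct
  Thriller: 1 distinct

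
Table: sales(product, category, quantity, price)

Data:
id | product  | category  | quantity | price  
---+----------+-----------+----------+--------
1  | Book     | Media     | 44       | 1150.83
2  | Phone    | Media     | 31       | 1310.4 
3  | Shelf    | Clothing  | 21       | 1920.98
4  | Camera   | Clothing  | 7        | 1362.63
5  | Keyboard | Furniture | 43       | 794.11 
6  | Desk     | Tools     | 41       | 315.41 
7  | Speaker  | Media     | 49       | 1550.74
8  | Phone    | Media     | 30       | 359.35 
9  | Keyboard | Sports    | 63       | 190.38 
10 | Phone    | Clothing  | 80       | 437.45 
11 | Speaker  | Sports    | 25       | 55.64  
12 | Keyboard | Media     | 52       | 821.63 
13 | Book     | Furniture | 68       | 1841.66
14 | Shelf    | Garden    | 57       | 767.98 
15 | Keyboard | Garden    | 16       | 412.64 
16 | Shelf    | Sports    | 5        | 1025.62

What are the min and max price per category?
SELECT category, MIN(price), MAX(price)
FROM sales
GROUP BY category

Result:
  Clothing: min=437.45, max=1920.98
  Furniture: min=794.11, max=1841.66
  Garden: min=412.64, max=767.98
  Media: min=359.35, max=1550.74
  Sports: min=55.64, max=1025.62
  Tools: min=315.41, max=315.41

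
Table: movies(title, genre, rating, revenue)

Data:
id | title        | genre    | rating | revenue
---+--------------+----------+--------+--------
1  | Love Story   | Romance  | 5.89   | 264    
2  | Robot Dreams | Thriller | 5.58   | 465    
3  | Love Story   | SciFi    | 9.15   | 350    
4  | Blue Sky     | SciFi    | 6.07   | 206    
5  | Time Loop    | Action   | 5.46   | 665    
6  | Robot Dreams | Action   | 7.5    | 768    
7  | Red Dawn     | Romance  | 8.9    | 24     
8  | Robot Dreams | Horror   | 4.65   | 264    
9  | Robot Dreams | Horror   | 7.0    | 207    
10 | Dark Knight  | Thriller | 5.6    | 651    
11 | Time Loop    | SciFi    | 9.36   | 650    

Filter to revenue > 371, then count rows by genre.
SELECT genre, COUNT(*)
FROM movies
WHERE revenue > 371
GROUP BY genre

Note: WHERE filters rows before grouping.

Result:
  Action: 2
  SciFi: 1
  Thriller: 2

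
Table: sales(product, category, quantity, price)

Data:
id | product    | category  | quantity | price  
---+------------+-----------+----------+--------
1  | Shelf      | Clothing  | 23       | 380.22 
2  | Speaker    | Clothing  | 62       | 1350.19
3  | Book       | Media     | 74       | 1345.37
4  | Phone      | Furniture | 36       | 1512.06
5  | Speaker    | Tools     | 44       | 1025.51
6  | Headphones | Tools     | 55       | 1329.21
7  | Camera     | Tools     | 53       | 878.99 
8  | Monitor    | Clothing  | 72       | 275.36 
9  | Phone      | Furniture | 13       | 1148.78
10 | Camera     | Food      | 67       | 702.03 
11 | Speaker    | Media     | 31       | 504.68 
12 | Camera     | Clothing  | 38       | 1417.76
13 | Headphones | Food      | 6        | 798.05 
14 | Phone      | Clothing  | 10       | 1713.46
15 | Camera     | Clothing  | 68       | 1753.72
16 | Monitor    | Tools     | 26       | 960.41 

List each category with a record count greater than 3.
SELECT category, COUNT(*) as cnt
FROM sales
GROUP BY category
HAVING COUNT(*) > 3

Result:
  Clothing: 6
  Tools: 4

Note: HAVING filters groups after aggregation, WHERE filters rows before.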